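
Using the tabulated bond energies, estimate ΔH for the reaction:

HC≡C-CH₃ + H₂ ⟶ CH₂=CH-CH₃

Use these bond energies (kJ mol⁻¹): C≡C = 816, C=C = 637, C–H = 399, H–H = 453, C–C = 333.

ΔH ≈ −166 kJ

Bonds broken (reactants):
  C≡C: 1 × 816 = 816
  C–C: 1 × 333 = 333
  C–H: 4 × 399 = 1596
  H–H: 1 × 453 = 453
  Σ(broken) = 3198 kJ
Bonds formed (products):
  C–C: 1 × 333 = 333
  C–H: 6 × 399 = 2394
  C=C: 1 × 637 = 637
  Σ(formed) = 3364 kJ
ΔH = Σ(broken) − Σ(formed) = 3198 − 3364 = −166 kJ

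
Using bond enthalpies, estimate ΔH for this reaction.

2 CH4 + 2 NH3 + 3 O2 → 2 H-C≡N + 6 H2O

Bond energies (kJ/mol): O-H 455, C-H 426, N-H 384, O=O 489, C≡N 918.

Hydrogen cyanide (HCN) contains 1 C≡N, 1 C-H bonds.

Bonds broken (reactants):
  C-H: 8 × 426 = 3408
  N-H: 6 × 384 = 2304
  O=O: 3 × 489 = 1467
  Σ(broken) = 7179 kJ
Bonds formed (products):
  C≡N: 2 × 918 = 1836
  C-H: 2 × 426 = 852
  O-H: 12 × 455 = 5460
  Σ(formed) = 8148 kJ
ΔH = Σ(broken) − Σ(formed) = 7179 − 8148 = −969 kJ

ΔH ≈ −969 kJ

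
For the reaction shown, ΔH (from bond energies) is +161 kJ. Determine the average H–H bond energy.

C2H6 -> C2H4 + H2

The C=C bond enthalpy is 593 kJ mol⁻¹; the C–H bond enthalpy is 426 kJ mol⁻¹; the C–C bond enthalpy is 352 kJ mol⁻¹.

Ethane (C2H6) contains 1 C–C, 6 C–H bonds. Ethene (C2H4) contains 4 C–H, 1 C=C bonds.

D(H–H) ≈ 450 kJ/mol

Let D be the H–H bond energy.
Σ(broken) = 1×352 + 6×426 = 2908
Σ(formed) = 4×426 + 1×593 + 1×D = 2297 + D
ΔH = Σ(broken) − Σ(formed) = (2908) − (2297 + D) = +611 − D
Setting this equal to +161 kJ gives D = 450 kJ/mol.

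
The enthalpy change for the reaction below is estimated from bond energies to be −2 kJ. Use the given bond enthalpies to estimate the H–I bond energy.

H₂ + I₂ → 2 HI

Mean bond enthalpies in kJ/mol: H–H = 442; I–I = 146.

Let D be the H–I bond energy.
Σ(broken) = 1×442 + 1×146 = 588
Σ(formed) = 2×D = 2D
ΔH = Σ(broken) − Σ(formed) = (588) − (2D) = +588 − 2D
Setting this equal to −2 kJ gives 2D = 590, so D = 295 kJ/mol.

D(H–I) ≈ 295 kJ/mol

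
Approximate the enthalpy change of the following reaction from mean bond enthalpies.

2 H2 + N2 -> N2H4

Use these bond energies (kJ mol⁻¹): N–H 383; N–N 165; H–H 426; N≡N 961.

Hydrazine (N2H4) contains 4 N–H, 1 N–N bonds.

ΔH ≈ +116 kJ

Bonds broken (reactants):
  H–H: 2 × 426 = 852
  N≡N: 1 × 961 = 961
  Σ(broken) = 1813 kJ
Bonds formed (products):
  N–H: 4 × 383 = 1532
  N–N: 1 × 165 = 165
  Σ(formed) = 1697 kJ
ΔH = Σ(broken) − Σ(formed) = 1813 − 1697 = +116 kJ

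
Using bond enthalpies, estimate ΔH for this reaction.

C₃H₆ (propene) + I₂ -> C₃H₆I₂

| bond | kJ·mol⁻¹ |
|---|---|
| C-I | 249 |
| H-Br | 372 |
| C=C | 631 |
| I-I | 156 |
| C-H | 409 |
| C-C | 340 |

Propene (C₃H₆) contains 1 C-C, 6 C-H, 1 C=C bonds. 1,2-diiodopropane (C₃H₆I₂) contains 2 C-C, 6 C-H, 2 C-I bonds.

ΔH ≈ −51 kJ

Bonds broken (reactants):
  C-C: 1 × 340 = 340
  C-H: 6 × 409 = 2454
  C=C: 1 × 631 = 631
  I-I: 1 × 156 = 156
  Σ(broken) = 3581 kJ
Bonds formed (products):
  C-C: 2 × 340 = 680
  C-H: 6 × 409 = 2454
  C-I: 2 × 249 = 498
  Σ(formed) = 3632 kJ
ΔH = Σ(broken) − Σ(formed) = 3581 − 3632 = −51 kJ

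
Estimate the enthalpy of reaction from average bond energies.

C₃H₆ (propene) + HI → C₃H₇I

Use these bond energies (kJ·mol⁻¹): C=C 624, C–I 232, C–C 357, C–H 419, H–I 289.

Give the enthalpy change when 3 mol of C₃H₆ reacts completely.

Bonds broken (reactants):
  C–C: 1 × 357 = 357
  C–H: 6 × 419 = 2514
  C=C: 1 × 624 = 624
  H–I: 1 × 289 = 289
  Σ(broken) = 3784 kJ
Bonds formed (products):
  C–C: 2 × 357 = 714
  C–H: 7 × 419 = 2933
  C–I: 1 × 232 = 232
  Σ(formed) = 3879 kJ
ΔH = Σ(broken) − Σ(formed) = 3784 − 3879 = −95 kJ
For 3× the reaction as written: 3 × (−95) = −285 kJ

ΔH = −285 kJ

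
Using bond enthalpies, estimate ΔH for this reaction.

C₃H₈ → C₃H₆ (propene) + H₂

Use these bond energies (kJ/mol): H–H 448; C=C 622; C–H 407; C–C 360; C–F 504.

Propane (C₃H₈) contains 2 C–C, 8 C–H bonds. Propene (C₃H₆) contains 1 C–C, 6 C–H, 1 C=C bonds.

ΔH ≈ +104 kJ

Bonds broken (reactants):
  C–C: 2 × 360 = 720
  C–H: 8 × 407 = 3256
  Σ(broken) = 3976 kJ
Bonds formed (products):
  C–C: 1 × 360 = 360
  C–H: 6 × 407 = 2442
  C=C: 1 × 622 = 622
  H–H: 1 × 448 = 448
  Σ(formed) = 3872 kJ
ΔH = Σ(broken) − Σ(formed) = 3976 − 3872 = +104 kJ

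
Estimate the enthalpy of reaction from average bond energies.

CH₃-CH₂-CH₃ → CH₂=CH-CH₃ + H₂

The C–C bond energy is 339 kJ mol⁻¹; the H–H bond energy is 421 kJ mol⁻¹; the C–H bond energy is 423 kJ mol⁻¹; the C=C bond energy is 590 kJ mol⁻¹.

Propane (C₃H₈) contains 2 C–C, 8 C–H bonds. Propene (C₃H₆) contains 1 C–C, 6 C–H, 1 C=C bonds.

Bonds broken (reactants):
  C–C: 2 × 339 = 678
  C–H: 8 × 423 = 3384
  Σ(broken) = 4062 kJ
Bonds formed (products):
  C–C: 1 × 339 = 339
  C–H: 6 × 423 = 2538
  C=C: 1 × 590 = 590
  H–H: 1 × 421 = 421
  Σ(formed) = 3888 kJ
ΔH = Σ(broken) − Σ(formed) = 4062 − 3888 = +174 kJ

ΔH ≈ +174 kJ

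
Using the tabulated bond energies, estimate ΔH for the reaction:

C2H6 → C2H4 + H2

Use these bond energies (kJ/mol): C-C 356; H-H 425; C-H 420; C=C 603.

Bonds broken (reactants):
  C-C: 1 × 356 = 356
  C-H: 6 × 420 = 2520
  Σ(broken) = 2876 kJ
Bonds formed (products):
  C-H: 4 × 420 = 1680
  C=C: 1 × 603 = 603
  H-H: 1 × 425 = 425
  Σ(formed) = 2708 kJ
ΔH = Σ(broken) − Σ(formed) = 2876 − 2708 = +168 kJ

ΔH ≈ +168 kJ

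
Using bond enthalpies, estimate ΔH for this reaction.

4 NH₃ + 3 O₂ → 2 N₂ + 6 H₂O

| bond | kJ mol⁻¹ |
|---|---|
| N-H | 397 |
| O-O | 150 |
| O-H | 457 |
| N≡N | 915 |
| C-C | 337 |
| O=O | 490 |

ΔH ≈ −1080 kJ

Bonds broken (reactants):
  N-H: 12 × 397 = 4764
  O=O: 3 × 490 = 1470
  Σ(broken) = 6234 kJ
Bonds formed (products):
  N≡N: 2 × 915 = 1830
  O-H: 12 × 457 = 5484
  Σ(formed) = 7314 kJ
ΔH = Σ(broken) − Σ(formed) = 6234 − 7314 = −1080 kJ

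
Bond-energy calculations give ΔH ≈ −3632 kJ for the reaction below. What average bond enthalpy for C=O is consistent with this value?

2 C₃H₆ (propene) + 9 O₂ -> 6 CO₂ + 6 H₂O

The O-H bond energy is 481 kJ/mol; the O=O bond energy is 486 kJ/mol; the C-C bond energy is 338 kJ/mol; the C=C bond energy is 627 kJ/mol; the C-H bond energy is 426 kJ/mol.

D(C=O) ≈ 773 kJ/mol

Let D be the C=O bond energy.
Σ(broken) = 2×338 + 12×426 + 2×627 + 9×486 = 11416
Σ(formed) = 12×D + 12×481 = 5772 + 12D
ΔH = Σ(broken) − Σ(formed) = (11416) − (5772 + 12D) = +5644 − 12D
Setting this equal to −3632 kJ gives 12D = 9276, so D = 773 kJ/mol.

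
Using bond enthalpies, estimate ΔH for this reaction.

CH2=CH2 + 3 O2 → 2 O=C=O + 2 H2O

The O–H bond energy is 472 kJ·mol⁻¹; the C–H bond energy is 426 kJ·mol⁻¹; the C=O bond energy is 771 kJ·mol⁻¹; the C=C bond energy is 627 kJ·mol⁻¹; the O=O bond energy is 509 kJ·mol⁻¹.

ΔH ≈ −1114 kJ

Bonds broken (reactants):
  C–H: 4 × 426 = 1704
  C=C: 1 × 627 = 627
  O=O: 3 × 509 = 1527
  Σ(broken) = 3858 kJ
Bonds formed (products):
  C=O: 4 × 771 = 3084
  O–H: 4 × 472 = 1888
  Σ(formed) = 4972 kJ
ΔH = Σ(broken) − Σ(formed) = 3858 − 4972 = −1114 kJ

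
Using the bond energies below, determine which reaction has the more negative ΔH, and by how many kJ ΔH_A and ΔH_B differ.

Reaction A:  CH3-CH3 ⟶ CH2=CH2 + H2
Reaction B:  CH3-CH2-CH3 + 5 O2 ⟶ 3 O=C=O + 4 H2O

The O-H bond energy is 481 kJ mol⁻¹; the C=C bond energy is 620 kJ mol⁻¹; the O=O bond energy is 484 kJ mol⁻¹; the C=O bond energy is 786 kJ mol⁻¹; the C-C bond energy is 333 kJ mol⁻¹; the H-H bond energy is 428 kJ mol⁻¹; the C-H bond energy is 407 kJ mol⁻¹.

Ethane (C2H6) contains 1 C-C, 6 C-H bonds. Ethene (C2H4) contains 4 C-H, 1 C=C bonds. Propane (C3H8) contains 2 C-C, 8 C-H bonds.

Reaction A:
  Bonds broken (reactants):
    C-C: 1 × 333 = 333
    C-H: 6 × 407 = 2442
    Σ(broken) = 2775 kJ
  Bonds formed (products):
    C-H: 4 × 407 = 1628
    C=C: 1 × 620 = 620
    H-H: 1 × 428 = 428
    Σ(formed) = 2676 kJ
  ΔH_A = 2775 − 2676 = +99 kJ
Reaction B:
  Bonds broken (reactants):
    C-C: 2 × 333 = 666
    C-H: 8 × 407 = 3256
    O=O: 5 × 484 = 2420
    Σ(broken) = 6342 kJ
  Bonds formed (products):
    C=O: 6 × 786 = 4716
    O-H: 8 × 481 = 3848
    Σ(formed) = 8564 kJ
  ΔH_B = 6342 − 8564 = −2222 kJ
ΔH_A − ΔH_B = +2321 kJ, so reaction B has the more negative ΔH; |ΔH_A − ΔH_B| = 2321 kJ.

Reaction B, by 2321 kJ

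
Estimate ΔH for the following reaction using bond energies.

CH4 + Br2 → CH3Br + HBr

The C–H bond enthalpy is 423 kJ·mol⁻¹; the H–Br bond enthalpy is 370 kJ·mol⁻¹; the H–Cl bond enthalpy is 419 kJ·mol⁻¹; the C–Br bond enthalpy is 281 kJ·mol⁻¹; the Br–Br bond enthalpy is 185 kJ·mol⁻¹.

ΔH ≈ −43 kJ

Bonds broken (reactants):
  Br–Br: 1 × 185 = 185
  C–H: 4 × 423 = 1692
  Σ(broken) = 1877 kJ
Bonds formed (products):
  C–Br: 1 × 281 = 281
  C–H: 3 × 423 = 1269
  H–Br: 1 × 370 = 370
  Σ(formed) = 1920 kJ
ΔH = Σ(broken) − Σ(formed) = 1877 − 1920 = −43 kJ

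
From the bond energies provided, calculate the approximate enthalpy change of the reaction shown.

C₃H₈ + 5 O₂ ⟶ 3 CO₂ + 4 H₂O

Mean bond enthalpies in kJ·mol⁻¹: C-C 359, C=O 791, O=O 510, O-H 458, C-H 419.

ΔH ≈ −1790 kJ

Bonds broken (reactants):
  C-C: 2 × 359 = 718
  C-H: 8 × 419 = 3352
  O=O: 5 × 510 = 2550
  Σ(broken) = 6620 kJ
Bonds formed (products):
  C=O: 6 × 791 = 4746
  O-H: 8 × 458 = 3664
  Σ(formed) = 8410 kJ
ΔH = Σ(broken) − Σ(formed) = 6620 − 8410 = −1790 kJ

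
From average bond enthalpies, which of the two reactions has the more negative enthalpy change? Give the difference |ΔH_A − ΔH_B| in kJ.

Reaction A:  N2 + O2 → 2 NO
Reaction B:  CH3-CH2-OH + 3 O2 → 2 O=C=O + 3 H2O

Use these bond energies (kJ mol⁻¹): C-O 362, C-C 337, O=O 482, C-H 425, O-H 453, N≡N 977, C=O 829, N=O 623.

Reaction B, by 1524 kJ

Reaction A:
  Bonds broken (reactants):
    N≡N: 1 × 977 = 977
    O=O: 1 × 482 = 482
    Σ(broken) = 1459 kJ
  Bonds formed (products):
    N=O: 2 × 623 = 1246
    Σ(formed) = 1246 kJ
  ΔH_A = 1459 − 1246 = +213 kJ
Reaction B:
  Bonds broken (reactants):
    C-C: 1 × 337 = 337
    C-H: 5 × 425 = 2125
    C-O: 1 × 362 = 362
    O-H: 1 × 453 = 453
    O=O: 3 × 482 = 1446
    Σ(broken) = 4723 kJ
  Bonds formed (products):
    C=O: 4 × 829 = 3316
    O-H: 6 × 453 = 2718
    Σ(formed) = 6034 kJ
  ΔH_B = 4723 − 6034 = −1311 kJ
ΔH_A − ΔH_B = +1524 kJ, so reaction B has the more negative ΔH; |ΔH_A − ΔH_B| = 1524 kJ.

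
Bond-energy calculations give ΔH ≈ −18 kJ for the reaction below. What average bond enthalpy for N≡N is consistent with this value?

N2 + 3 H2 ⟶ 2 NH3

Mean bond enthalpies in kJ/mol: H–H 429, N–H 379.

Let D be the N≡N bond energy.
Σ(broken) = 3×429 + 1×D = 1287 + D
Σ(formed) = 6×379 = 2274
ΔH = Σ(broken) − Σ(formed) = (1287 + D) − (2274) = −987 + D
Setting this equal to −18 kJ gives D = 969 kJ/mol.

D(N≡N) ≈ 969 kJ/mol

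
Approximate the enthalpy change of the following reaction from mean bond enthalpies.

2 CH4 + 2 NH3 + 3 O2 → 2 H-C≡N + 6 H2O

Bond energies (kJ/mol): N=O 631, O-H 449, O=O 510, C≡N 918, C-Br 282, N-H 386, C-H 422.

ΔH ≈ −846 kJ

Bonds broken (reactants):
  C-H: 8 × 422 = 3376
  N-H: 6 × 386 = 2316
  O=O: 3 × 510 = 1530
  Σ(broken) = 7222 kJ
Bonds formed (products):
  C≡N: 2 × 918 = 1836
  C-H: 2 × 422 = 844
  O-H: 12 × 449 = 5388
  Σ(formed) = 8068 kJ
ΔH = Σ(broken) − Σ(formed) = 7222 − 8068 = −846 kJ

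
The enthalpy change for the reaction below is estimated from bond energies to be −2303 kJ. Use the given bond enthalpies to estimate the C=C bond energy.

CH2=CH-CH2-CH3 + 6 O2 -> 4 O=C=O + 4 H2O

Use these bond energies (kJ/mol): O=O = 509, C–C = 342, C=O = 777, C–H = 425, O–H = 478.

D(C=C) ≈ 599 kJ/mol

Let D be the C=C bond energy.
Σ(broken) = 2×342 + 8×425 + 1×D + 6×509 = 7138 + D
Σ(formed) = 8×777 + 8×478 = 10040
ΔH = Σ(broken) − Σ(formed) = (7138 + D) − (10040) = −2902 + D
Setting this equal to −2303 kJ gives D = 599 kJ/mol.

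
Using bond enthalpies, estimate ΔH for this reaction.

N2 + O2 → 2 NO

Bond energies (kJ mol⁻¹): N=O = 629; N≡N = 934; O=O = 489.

Bonds broken (reactants):
  N≡N: 1 × 934 = 934
  O=O: 1 × 489 = 489
  Σ(broken) = 1423 kJ
Bonds formed (products):
  N=O: 2 × 629 = 1258
  Σ(formed) = 1258 kJ
ΔH = Σ(broken) − Σ(formed) = 1423 − 1258 = +165 kJ

ΔH ≈ +165 kJ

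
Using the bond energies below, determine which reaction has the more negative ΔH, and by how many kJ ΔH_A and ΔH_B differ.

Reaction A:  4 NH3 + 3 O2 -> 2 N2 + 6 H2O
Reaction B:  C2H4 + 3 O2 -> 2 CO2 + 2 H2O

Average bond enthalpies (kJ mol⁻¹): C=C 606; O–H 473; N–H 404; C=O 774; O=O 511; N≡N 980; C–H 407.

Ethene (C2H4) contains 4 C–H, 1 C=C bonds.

Reaction A, by 34 kJ

Reaction A:
  Bonds broken (reactants):
    N–H: 12 × 404 = 4848
    O=O: 3 × 511 = 1533
    Σ(broken) = 6381 kJ
  Bonds formed (products):
    N≡N: 2 × 980 = 1960
    O–H: 12 × 473 = 5676
    Σ(formed) = 7636 kJ
  ΔH_A = 6381 − 7636 = −1255 kJ
Reaction B:
  Bonds broken (reactants):
    C–H: 4 × 407 = 1628
    C=C: 1 × 606 = 606
    O=O: 3 × 511 = 1533
    Σ(broken) = 3767 kJ
  Bonds formed (products):
    C=O: 4 × 774 = 3096
    O–H: 4 × 473 = 1892
    Σ(formed) = 4988 kJ
  ΔH_B = 3767 − 4988 = −1221 kJ
ΔH_A − ΔH_B = −34 kJ, so reaction A has the more negative ΔH; |ΔH_A − ΔH_B| = 34 kJ.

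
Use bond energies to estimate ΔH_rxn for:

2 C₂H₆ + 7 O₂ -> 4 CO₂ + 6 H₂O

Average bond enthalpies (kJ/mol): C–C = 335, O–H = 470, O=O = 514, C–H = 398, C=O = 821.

ΔH ≈ −3164 kJ

Bonds broken (reactants):
  C–C: 2 × 335 = 670
  C–H: 12 × 398 = 4776
  O=O: 7 × 514 = 3598
  Σ(broken) = 9044 kJ
Bonds formed (products):
  C=O: 8 × 821 = 6568
  O–H: 12 × 470 = 5640
  Σ(formed) = 12208 kJ
ΔH = Σ(broken) − Σ(formed) = 9044 − 12208 = −3164 kJ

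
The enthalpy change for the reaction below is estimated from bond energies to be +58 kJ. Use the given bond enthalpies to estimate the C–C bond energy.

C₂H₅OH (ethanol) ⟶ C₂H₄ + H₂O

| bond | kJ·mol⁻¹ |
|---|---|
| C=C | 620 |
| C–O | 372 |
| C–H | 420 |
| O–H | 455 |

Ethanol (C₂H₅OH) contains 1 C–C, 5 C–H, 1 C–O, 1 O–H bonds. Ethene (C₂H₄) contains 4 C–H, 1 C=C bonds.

Let D be the C–C bond energy.
Σ(broken) = 1×D + 5×420 + 1×372 + 1×455 = 2927 + D
Σ(formed) = 4×420 + 1×620 + 2×455 = 3210
ΔH = Σ(broken) − Σ(formed) = (2927 + D) − (3210) = −283 + D
Setting this equal to +58 kJ gives D = 341 kJ/mol.

D(C–C) ≈ 341 kJ/mol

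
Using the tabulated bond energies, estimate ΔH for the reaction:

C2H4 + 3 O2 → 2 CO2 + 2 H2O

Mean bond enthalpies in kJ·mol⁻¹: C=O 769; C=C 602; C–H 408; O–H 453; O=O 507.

ΔH ≈ −1133 kJ

Bonds broken (reactants):
  C–H: 4 × 408 = 1632
  C=C: 1 × 602 = 602
  O=O: 3 × 507 = 1521
  Σ(broken) = 3755 kJ
Bonds formed (products):
  C=O: 4 × 769 = 3076
  O–H: 4 × 453 = 1812
  Σ(formed) = 4888 kJ
ΔH = Σ(broken) − Σ(formed) = 3755 − 4888 = −1133 kJ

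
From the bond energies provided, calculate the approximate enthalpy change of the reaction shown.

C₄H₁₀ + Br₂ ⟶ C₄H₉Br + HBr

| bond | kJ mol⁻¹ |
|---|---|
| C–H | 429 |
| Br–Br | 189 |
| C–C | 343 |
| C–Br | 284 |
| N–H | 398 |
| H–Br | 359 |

Bonds broken (reactants):
  Br–Br: 1 × 189 = 189
  C–C: 3 × 343 = 1029
  C–H: 10 × 429 = 4290
  Σ(broken) = 5508 kJ
Bonds formed (products):
  C–Br: 1 × 284 = 284
  C–C: 3 × 343 = 1029
  C–H: 9 × 429 = 3861
  H–Br: 1 × 359 = 359
  Σ(formed) = 5533 kJ
ΔH = Σ(broken) − Σ(formed) = 5508 − 5533 = −25 kJ

ΔH ≈ −25 kJ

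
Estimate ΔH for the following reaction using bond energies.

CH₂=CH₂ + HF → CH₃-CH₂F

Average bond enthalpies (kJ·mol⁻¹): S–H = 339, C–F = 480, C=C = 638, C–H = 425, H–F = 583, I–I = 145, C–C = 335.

ΔH ≈ −19 kJ

Bonds broken (reactants):
  C–H: 4 × 425 = 1700
  C=C: 1 × 638 = 638
  H–F: 1 × 583 = 583
  Σ(broken) = 2921 kJ
Bonds formed (products):
  C–C: 1 × 335 = 335
  C–F: 1 × 480 = 480
  C–H: 5 × 425 = 2125
  Σ(formed) = 2940 kJ
ΔH = Σ(broken) − Σ(formed) = 2921 − 2940 = −19 kJ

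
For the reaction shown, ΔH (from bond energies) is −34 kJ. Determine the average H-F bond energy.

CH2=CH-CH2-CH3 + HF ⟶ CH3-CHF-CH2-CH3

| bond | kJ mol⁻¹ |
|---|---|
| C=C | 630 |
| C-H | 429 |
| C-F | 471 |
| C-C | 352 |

D(H-F) ≈ 588 kJ/mol

Let D be the H-F bond energy.
Σ(broken) = 2×352 + 8×429 + 1×630 + 1×D = 4766 + D
Σ(formed) = 3×352 + 1×471 + 9×429 = 5388
ΔH = Σ(broken) − Σ(formed) = (4766 + D) − (5388) = −622 + D
Setting this equal to −34 kJ gives D = 588 kJ/mol.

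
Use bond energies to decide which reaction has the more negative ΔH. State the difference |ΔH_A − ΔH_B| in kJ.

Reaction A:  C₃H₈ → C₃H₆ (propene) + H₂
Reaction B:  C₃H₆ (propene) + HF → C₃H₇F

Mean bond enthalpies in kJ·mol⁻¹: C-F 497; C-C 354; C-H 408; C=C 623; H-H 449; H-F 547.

Reaction A:
  Bonds broken (reactants):
    C-C: 2 × 354 = 708
    C-H: 8 × 408 = 3264
    Σ(broken) = 3972 kJ
  Bonds formed (products):
    C-C: 1 × 354 = 354
    C-H: 6 × 408 = 2448
    C=C: 1 × 623 = 623
    H-H: 1 × 449 = 449
    Σ(formed) = 3874 kJ
  ΔH_A = 3972 − 3874 = +98 kJ
Reaction B:
  Bonds broken (reactants):
    C-C: 1 × 354 = 354
    C-H: 6 × 408 = 2448
    C=C: 1 × 623 = 623
    H-F: 1 × 547 = 547
    Σ(broken) = 3972 kJ
  Bonds formed (products):
    C-C: 2 × 354 = 708
    C-F: 1 × 497 = 497
    C-H: 7 × 408 = 2856
    Σ(formed) = 4061 kJ
  ΔH_B = 3972 − 4061 = −89 kJ
ΔH_A − ΔH_B = +187 kJ, so reaction B has the more negative ΔH; |ΔH_A − ΔH_B| = 187 kJ.

Reaction B, by 187 kJ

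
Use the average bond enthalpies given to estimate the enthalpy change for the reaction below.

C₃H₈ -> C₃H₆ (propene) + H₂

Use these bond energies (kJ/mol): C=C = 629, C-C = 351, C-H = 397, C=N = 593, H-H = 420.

Bonds broken (reactants):
  C-C: 2 × 351 = 702
  C-H: 8 × 397 = 3176
  Σ(broken) = 3878 kJ
Bonds formed (products):
  C-C: 1 × 351 = 351
  C-H: 6 × 397 = 2382
  C=C: 1 × 629 = 629
  H-H: 1 × 420 = 420
  Σ(formed) = 3782 kJ
ΔH = Σ(broken) − Σ(formed) = 3878 − 3782 = +96 kJ

ΔH ≈ +96 kJ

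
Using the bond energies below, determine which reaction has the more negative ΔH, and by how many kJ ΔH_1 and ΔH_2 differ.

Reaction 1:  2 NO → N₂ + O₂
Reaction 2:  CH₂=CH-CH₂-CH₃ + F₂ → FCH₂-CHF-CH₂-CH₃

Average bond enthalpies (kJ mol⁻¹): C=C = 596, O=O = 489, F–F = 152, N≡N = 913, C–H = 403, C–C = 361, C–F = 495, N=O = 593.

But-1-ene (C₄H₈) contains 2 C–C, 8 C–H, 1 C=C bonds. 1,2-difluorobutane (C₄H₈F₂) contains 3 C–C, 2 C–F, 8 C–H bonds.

Reaction 2, by 387 kJ

Reaction 1:
  Bonds broken (reactants):
    N=O: 2 × 593 = 1186
    Σ(broken) = 1186 kJ
  Bonds formed (products):
    N≡N: 1 × 913 = 913
    O=O: 1 × 489 = 489
    Σ(formed) = 1402 kJ
  ΔH_1 = 1186 − 1402 = −216 kJ
Reaction 2:
  Bonds broken (reactants):
    C–C: 2 × 361 = 722
    C–H: 8 × 403 = 3224
    C=C: 1 × 596 = 596
    F–F: 1 × 152 = 152
    Σ(broken) = 4694 kJ
  Bonds formed (products):
    C–C: 3 × 361 = 1083
    C–F: 2 × 495 = 990
    C–H: 8 × 403 = 3224
    Σ(formed) = 5297 kJ
  ΔH_2 = 4694 − 5297 = −603 kJ
ΔH_1 − ΔH_2 = +387 kJ, so reaction 2 has the more negative ΔH; |ΔH_1 − ΔH_2| = 387 kJ.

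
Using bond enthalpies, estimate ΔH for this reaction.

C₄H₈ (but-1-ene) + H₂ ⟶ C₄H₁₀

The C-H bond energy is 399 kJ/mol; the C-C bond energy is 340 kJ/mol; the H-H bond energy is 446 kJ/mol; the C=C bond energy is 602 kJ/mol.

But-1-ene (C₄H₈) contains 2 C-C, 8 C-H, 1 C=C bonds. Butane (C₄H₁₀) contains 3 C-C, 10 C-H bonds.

Bonds broken (reactants):
  C-C: 2 × 340 = 680
  C-H: 8 × 399 = 3192
  C=C: 1 × 602 = 602
  H-H: 1 × 446 = 446
  Σ(broken) = 4920 kJ
Bonds formed (products):
  C-C: 3 × 340 = 1020
  C-H: 10 × 399 = 3990
  Σ(formed) = 5010 kJ
ΔH = Σ(broken) − Σ(formed) = 4920 − 5010 = −90 kJ

ΔH ≈ −90 kJ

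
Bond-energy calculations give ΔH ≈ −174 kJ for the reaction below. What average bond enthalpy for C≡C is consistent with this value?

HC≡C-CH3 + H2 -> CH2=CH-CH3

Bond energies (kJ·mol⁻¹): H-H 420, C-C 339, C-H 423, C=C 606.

D(C≡C) ≈ 858 kJ/mol

Let D be the C≡C bond energy.
Σ(broken) = 1×D + 1×339 + 4×423 + 1×420 = 2451 + D
Σ(formed) = 1×339 + 6×423 + 1×606 = 3483
ΔH = Σ(broken) − Σ(formed) = (2451 + D) − (3483) = −1032 + D
Setting this equal to −174 kJ gives D = 858 kJ/mol.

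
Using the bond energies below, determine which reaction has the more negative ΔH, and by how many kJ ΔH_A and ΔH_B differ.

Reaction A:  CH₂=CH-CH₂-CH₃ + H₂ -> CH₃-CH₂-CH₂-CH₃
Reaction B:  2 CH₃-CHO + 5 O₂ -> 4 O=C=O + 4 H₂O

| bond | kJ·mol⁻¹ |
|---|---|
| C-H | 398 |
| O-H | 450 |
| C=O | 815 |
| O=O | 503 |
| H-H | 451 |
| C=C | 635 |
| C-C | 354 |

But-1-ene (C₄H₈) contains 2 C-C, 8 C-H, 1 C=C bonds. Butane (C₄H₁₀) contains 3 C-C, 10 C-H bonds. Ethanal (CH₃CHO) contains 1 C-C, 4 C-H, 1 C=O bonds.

Reaction A:
  Bonds broken (reactants):
    C-C: 2 × 354 = 708
    C-H: 8 × 398 = 3184
    C=C: 1 × 635 = 635
    H-H: 1 × 451 = 451
    Σ(broken) = 4978 kJ
  Bonds formed (products):
    C-C: 3 × 354 = 1062
    C-H: 10 × 398 = 3980
    Σ(formed) = 5042 kJ
  ΔH_A = 4978 − 5042 = −64 kJ
Reaction B:
  Bonds broken (reactants):
    C-C: 2 × 354 = 708
    C-H: 8 × 398 = 3184
    C=O: 2 × 815 = 1630
    O=O: 5 × 503 = 2515
    Σ(broken) = 8037 kJ
  Bonds formed (products):
    C=O: 8 × 815 = 6520
    O-H: 8 × 450 = 3600
    Σ(formed) = 10120 kJ
  ΔH_B = 8037 − 10120 = −2083 kJ
ΔH_A − ΔH_B = +2019 kJ, so reaction B has the more negative ΔH; |ΔH_A − ΔH_B| = 2019 kJ.

Reaction B, by 2019 kJ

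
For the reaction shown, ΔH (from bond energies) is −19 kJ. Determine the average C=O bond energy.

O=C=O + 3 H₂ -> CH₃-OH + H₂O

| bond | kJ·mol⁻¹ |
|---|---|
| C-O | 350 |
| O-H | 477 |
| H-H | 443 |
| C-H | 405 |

D(C=O) ≈ 824 kJ/mol

Let D be the C=O bond energy.
Σ(broken) = 2×D + 3×443 = 1329 + 2D
Σ(formed) = 3×405 + 1×350 + 3×477 = 2996
ΔH = Σ(broken) − Σ(formed) = (1329 + 2D) − (2996) = −1667 + 2D
Setting this equal to −19 kJ gives 2D = 1648, so D = 824 kJ/mol.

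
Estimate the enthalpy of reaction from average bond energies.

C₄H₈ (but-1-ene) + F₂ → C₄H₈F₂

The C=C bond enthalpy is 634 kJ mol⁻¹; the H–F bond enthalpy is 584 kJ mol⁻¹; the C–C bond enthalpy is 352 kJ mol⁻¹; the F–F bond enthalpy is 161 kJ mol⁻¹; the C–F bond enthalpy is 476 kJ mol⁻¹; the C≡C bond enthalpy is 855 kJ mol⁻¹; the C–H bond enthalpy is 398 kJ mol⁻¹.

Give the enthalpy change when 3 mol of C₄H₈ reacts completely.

ΔH = −1527 kJ

Bonds broken (reactants):
  C–C: 2 × 352 = 704
  C–H: 8 × 398 = 3184
  C=C: 1 × 634 = 634
  F–F: 1 × 161 = 161
  Σ(broken) = 4683 kJ
Bonds formed (products):
  C–C: 3 × 352 = 1056
  C–F: 2 × 476 = 952
  C–H: 8 × 398 = 3184
  Σ(formed) = 5192 kJ
ΔH = Σ(broken) − Σ(formed) = 4683 − 5192 = −509 kJ
For 3× the reaction as written: 3 × (−509) = −1527 kJ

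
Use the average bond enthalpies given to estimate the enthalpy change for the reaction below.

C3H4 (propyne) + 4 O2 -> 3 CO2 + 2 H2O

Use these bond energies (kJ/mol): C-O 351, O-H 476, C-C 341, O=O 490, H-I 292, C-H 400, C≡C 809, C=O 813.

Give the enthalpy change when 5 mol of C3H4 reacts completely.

Bonds broken (reactants):
  C≡C: 1 × 809 = 809
  C-C: 1 × 341 = 341
  C-H: 4 × 400 = 1600
  O=O: 4 × 490 = 1960
  Σ(broken) = 4710 kJ
Bonds formed (products):
  C=O: 6 × 813 = 4878
  O-H: 4 × 476 = 1904
  Σ(formed) = 6782 kJ
ΔH = Σ(broken) − Σ(formed) = 4710 − 6782 = −2072 kJ
For 5× the reaction as written: 5 × (−2072) = −10360 kJ

ΔH = −10360 kJ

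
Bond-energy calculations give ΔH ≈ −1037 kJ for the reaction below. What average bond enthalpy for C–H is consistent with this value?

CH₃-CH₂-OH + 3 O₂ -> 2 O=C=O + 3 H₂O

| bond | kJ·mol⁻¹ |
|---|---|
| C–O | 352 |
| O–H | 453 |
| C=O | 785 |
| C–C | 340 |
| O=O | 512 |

Let D be the C–H bond energy.
Σ(broken) = 1×340 + 5×D + 1×352 + 1×453 + 3×512 = 2681 + 5D
Σ(formed) = 4×785 + 6×453 = 5858
ΔH = Σ(broken) − Σ(formed) = (2681 + 5D) − (5858) = −3177 + 5D
Setting this equal to −1037 kJ gives 5D = 2140, so D = 428 kJ/mol.

D(C–H) ≈ 428 kJ/mol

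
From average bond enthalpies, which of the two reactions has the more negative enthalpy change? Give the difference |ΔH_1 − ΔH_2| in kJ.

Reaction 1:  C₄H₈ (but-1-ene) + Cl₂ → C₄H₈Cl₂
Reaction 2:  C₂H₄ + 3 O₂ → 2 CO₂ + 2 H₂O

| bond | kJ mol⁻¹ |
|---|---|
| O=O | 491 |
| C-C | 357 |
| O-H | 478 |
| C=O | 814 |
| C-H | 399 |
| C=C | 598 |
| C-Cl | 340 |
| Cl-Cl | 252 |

Reaction 1:
  Bonds broken (reactants):
    C-C: 2 × 357 = 714
    C-H: 8 × 399 = 3192
    C=C: 1 × 598 = 598
    Cl-Cl: 1 × 252 = 252
    Σ(broken) = 4756 kJ
  Bonds formed (products):
    C-C: 3 × 357 = 1071
    C-Cl: 2 × 340 = 680
    C-H: 8 × 399 = 3192
    Σ(formed) = 4943 kJ
  ΔH_1 = 4756 − 4943 = −187 kJ
Reaction 2:
  Bonds broken (reactants):
    C-H: 4 × 399 = 1596
    C=C: 1 × 598 = 598
    O=O: 3 × 491 = 1473
    Σ(broken) = 3667 kJ
  Bonds formed (products):
    C=O: 4 × 814 = 3256
    O-H: 4 × 478 = 1912
    Σ(formed) = 5168 kJ
  ΔH_2 = 3667 − 5168 = −1501 kJ
ΔH_1 − ΔH_2 = +1314 kJ, so reaction 2 has the more negative ΔH; |ΔH_1 − ΔH_2| = 1314 kJ.

Reaction 2, by 1314 kJ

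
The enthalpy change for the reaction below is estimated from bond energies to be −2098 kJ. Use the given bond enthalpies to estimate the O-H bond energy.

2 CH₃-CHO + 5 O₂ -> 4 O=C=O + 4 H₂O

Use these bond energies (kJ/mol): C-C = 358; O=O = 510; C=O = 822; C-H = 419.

D(O-H) ≈ 473 kJ/mol

Let D be the O-H bond energy.
Σ(broken) = 2×358 + 8×419 + 2×822 + 5×510 = 8262
Σ(formed) = 8×822 + 8×D = 6576 + 8D
ΔH = Σ(broken) − Σ(formed) = (8262) − (6576 + 8D) = +1686 − 8D
Setting this equal to −2098 kJ gives 8D = 3784, so D = 473 kJ/mol.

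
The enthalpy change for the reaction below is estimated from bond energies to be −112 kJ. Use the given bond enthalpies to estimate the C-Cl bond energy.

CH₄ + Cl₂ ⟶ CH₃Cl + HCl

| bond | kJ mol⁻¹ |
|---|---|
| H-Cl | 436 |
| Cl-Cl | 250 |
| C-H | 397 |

Let D be the C-Cl bond energy.
Σ(broken) = 4×397 + 1×250 = 1838
Σ(formed) = 1×D + 3×397 + 1×436 = 1627 + D
ΔH = Σ(broken) − Σ(formed) = (1838) − (1627 + D) = +211 − D
Setting this equal to −112 kJ gives D = 323 kJ/mol.

D(C-Cl) ≈ 323 kJ/mol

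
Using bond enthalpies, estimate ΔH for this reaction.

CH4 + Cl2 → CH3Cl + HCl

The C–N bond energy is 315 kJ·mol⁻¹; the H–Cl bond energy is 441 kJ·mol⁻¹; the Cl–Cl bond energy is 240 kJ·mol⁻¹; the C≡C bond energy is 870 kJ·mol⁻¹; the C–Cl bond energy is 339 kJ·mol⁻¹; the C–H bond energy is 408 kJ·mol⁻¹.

Bonds broken (reactants):
  C–H: 4 × 408 = 1632
  Cl–Cl: 1 × 240 = 240
  Σ(broken) = 1872 kJ
Bonds formed (products):
  C–Cl: 1 × 339 = 339
  C–H: 3 × 408 = 1224
  H–Cl: 1 × 441 = 441
  Σ(formed) = 2004 kJ
ΔH = Σ(broken) − Σ(formed) = 1872 − 2004 = −132 kJ

ΔH ≈ −132 kJ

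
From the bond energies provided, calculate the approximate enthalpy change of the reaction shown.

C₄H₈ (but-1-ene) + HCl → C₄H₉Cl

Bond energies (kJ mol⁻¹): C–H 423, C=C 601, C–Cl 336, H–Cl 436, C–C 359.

ΔH ≈ −81 kJ

Bonds broken (reactants):
  C–C: 2 × 359 = 718
  C–H: 8 × 423 = 3384
  C=C: 1 × 601 = 601
  H–Cl: 1 × 436 = 436
  Σ(broken) = 5139 kJ
Bonds formed (products):
  C–C: 3 × 359 = 1077
  C–Cl: 1 × 336 = 336
  C–H: 9 × 423 = 3807
  Σ(formed) = 5220 kJ
ΔH = Σ(broken) − Σ(formed) = 5139 − 5220 = −81 kJ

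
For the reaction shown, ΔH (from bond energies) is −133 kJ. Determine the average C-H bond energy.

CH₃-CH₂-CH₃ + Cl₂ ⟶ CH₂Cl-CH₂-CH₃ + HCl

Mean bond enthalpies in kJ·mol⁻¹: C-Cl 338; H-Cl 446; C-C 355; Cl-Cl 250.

Let D be the C-H bond energy.
Σ(broken) = 2×355 + 8×D + 1×250 = 960 + 8D
Σ(formed) = 2×355 + 1×338 + 7×D + 1×446 = 1494 + 7D
ΔH = Σ(broken) − Σ(formed) = (960 + 8D) − (1494 + 7D) = −534 + D
Setting this equal to −133 kJ gives D = 401 kJ/mol.

D(C-H) ≈ 401 kJ/mol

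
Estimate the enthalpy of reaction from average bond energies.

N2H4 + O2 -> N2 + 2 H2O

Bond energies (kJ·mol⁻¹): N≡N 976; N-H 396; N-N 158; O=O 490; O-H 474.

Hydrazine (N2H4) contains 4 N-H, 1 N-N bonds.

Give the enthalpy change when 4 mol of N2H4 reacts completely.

Bonds broken (reactants):
  N-H: 4 × 396 = 1584
  N-N: 1 × 158 = 158
  O=O: 1 × 490 = 490
  Σ(broken) = 2232 kJ
Bonds formed (products):
  N≡N: 1 × 976 = 976
  O-H: 4 × 474 = 1896
  Σ(formed) = 2872 kJ
ΔH = Σ(broken) − Σ(formed) = 2232 − 2872 = −640 kJ
For 4× the reaction as written: 4 × (−640) = −2560 kJ

ΔH = −2560 kJ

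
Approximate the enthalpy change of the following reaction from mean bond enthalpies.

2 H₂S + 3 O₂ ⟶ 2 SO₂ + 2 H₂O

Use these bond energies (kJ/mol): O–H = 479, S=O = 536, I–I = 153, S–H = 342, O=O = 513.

Bonds broken (reactants):
  O=O: 3 × 513 = 1539
  S–H: 4 × 342 = 1368
  Σ(broken) = 2907 kJ
Bonds formed (products):
  O–H: 4 × 479 = 1916
  S=O: 4 × 536 = 2144
  Σ(formed) = 4060 kJ
ΔH = Σ(broken) − Σ(formed) = 2907 − 4060 = −1153 kJ

ΔH ≈ −1153 kJ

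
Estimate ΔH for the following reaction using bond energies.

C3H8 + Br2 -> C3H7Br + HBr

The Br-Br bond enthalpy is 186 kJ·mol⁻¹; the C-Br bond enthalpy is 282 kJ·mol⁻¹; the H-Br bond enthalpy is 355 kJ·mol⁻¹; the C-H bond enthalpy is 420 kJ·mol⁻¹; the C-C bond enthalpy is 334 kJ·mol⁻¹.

Bonds broken (reactants):
  Br-Br: 1 × 186 = 186
  C-C: 2 × 334 = 668
  C-H: 8 × 420 = 3360
  Σ(broken) = 4214 kJ
Bonds formed (products):
  C-Br: 1 × 282 = 282
  C-C: 2 × 334 = 668
  C-H: 7 × 420 = 2940
  H-Br: 1 × 355 = 355
  Σ(formed) = 4245 kJ
ΔH = Σ(broken) − Σ(formed) = 4214 − 4245 = −31 kJ

ΔH ≈ −31 kJ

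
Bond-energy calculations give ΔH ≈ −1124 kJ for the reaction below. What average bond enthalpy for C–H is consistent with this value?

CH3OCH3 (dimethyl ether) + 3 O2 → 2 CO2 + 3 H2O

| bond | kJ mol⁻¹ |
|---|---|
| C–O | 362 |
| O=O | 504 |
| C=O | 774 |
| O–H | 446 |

D(C–H) ≈ 402 kJ/mol

Let D be the C–H bond energy.
Σ(broken) = 6×D + 2×362 + 3×504 = 2236 + 6D
Σ(formed) = 4×774 + 6×446 = 5772
ΔH = Σ(broken) − Σ(formed) = (2236 + 6D) − (5772) = −3536 + 6D
Setting this equal to −1124 kJ gives 6D = 2412, so D = 402 kJ/mol.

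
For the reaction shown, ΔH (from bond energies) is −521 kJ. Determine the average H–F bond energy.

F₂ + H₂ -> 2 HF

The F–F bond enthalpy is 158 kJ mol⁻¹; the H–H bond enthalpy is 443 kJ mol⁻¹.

Let D be the H–F bond energy.
Σ(broken) = 1×158 + 1×443 = 601
Σ(formed) = 2×D = 2D
ΔH = Σ(broken) − Σ(formed) = (601) − (2D) = +601 − 2D
Setting this equal to −521 kJ gives 2D = 1122, so D = 561 kJ/mol.

D(H–F) ≈ 561 kJ/mol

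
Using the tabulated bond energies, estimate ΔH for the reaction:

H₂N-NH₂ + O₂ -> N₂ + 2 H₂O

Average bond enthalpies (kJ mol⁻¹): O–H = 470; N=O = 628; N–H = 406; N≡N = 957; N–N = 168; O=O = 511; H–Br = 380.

Bonds broken (reactants):
  N–H: 4 × 406 = 1624
  N–N: 1 × 168 = 168
  O=O: 1 × 511 = 511
  Σ(broken) = 2303 kJ
Bonds formed (products):
  N≡N: 1 × 957 = 957
  O–H: 4 × 470 = 1880
  Σ(formed) = 2837 kJ
ΔH = Σ(broken) − Σ(formed) = 2303 − 2837 = −534 kJ

ΔH ≈ −534 kJ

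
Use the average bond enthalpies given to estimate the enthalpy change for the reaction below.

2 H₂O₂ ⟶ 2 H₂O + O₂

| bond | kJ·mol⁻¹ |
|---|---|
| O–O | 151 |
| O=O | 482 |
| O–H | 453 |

ΔH ≈ −180 kJ

Bonds broken (reactants):
  O–H: 4 × 453 = 1812
  O–O: 2 × 151 = 302
  Σ(broken) = 2114 kJ
Bonds formed (products):
  O–H: 4 × 453 = 1812
  O=O: 1 × 482 = 482
  Σ(formed) = 2294 kJ
ΔH = Σ(broken) − Σ(formed) = 2114 − 2294 = −180 kJ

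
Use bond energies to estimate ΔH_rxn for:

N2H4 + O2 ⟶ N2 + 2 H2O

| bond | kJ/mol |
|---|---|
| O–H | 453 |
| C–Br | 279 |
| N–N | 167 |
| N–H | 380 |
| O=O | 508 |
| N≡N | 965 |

ΔH ≈ −582 kJ

Bonds broken (reactants):
  N–H: 4 × 380 = 1520
  N–N: 1 × 167 = 167
  O=O: 1 × 508 = 508
  Σ(broken) = 2195 kJ
Bonds formed (products):
  N≡N: 1 × 965 = 965
  O–H: 4 × 453 = 1812
  Σ(formed) = 2777 kJ
ΔH = Σ(broken) − Σ(formed) = 2195 − 2777 = −582 kJ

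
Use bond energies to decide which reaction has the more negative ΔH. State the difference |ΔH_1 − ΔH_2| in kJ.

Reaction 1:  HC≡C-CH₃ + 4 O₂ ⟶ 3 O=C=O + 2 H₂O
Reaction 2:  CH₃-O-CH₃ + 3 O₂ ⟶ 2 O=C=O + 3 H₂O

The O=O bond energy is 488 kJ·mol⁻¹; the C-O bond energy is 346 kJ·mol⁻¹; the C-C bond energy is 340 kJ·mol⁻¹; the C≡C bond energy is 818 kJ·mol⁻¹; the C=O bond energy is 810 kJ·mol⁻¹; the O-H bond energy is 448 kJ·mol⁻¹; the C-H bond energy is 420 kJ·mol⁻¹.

Reaction 1:
  Bonds broken (reactants):
    C≡C: 1 × 818 = 818
    C-C: 1 × 340 = 340
    C-H: 4 × 420 = 1680
    O=O: 4 × 488 = 1952
    Σ(broken) = 4790 kJ
  Bonds formed (products):
    C=O: 6 × 810 = 4860
    O-H: 4 × 448 = 1792
    Σ(formed) = 6652 kJ
  ΔH_1 = 4790 − 6652 = −1862 kJ
Reaction 2:
  Bonds broken (reactants):
    C-H: 6 × 420 = 2520
    C-O: 2 × 346 = 692
    O=O: 3 × 488 = 1464
    Σ(broken) = 4676 kJ
  Bonds formed (products):
    C=O: 4 × 810 = 3240
    O-H: 6 × 448 = 2688
    Σ(formed) = 5928 kJ
  ΔH_2 = 4676 − 5928 = −1252 kJ
ΔH_1 − ΔH_2 = −610 kJ, so reaction 1 has the more negative ΔH; |ΔH_1 − ΔH_2| = 610 kJ.

Reaction 1, by 610 kJ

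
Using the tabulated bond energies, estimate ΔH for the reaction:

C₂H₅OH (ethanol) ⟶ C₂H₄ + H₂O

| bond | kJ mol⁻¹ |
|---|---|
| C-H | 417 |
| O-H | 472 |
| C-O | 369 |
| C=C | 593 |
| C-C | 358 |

Bonds broken (reactants):
  C-C: 1 × 358 = 358
  C-H: 5 × 417 = 2085
  C-O: 1 × 369 = 369
  O-H: 1 × 472 = 472
  Σ(broken) = 3284 kJ
Bonds formed (products):
  C-H: 4 × 417 = 1668
  C=C: 1 × 593 = 593
  O-H: 2 × 472 = 944
  Σ(formed) = 3205 kJ
ΔH = Σ(broken) − Σ(formed) = 3284 − 3205 = +79 kJ

ΔH ≈ +79 kJ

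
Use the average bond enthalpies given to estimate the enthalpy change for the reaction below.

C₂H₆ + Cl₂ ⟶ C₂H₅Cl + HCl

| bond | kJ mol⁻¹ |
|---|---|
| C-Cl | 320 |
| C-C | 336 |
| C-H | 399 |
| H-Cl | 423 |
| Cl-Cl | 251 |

Bonds broken (reactants):
  C-C: 1 × 336 = 336
  C-H: 6 × 399 = 2394
  Cl-Cl: 1 × 251 = 251
  Σ(broken) = 2981 kJ
Bonds formed (products):
  C-C: 1 × 336 = 336
  C-Cl: 1 × 320 = 320
  C-H: 5 × 399 = 1995
  H-Cl: 1 × 423 = 423
  Σ(formed) = 3074 kJ
ΔH = Σ(broken) − Σ(formed) = 2981 − 3074 = −93 kJ

ΔH ≈ −93 kJ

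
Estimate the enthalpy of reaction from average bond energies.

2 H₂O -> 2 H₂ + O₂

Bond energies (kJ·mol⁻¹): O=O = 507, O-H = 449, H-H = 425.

Bonds broken (reactants):
  O-H: 4 × 449 = 1796
  Σ(broken) = 1796 kJ
Bonds formed (products):
  H-H: 2 × 425 = 850
  O=O: 1 × 507 = 507
  Σ(formed) = 1357 kJ
ΔH = Σ(broken) − Σ(formed) = 1796 − 1357 = +439 kJ

ΔH ≈ +439 kJ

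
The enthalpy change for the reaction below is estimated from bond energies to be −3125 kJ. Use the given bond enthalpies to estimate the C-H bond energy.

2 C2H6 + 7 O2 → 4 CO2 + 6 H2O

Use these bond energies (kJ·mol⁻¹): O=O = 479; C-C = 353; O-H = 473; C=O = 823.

Let D be the C-H bond energy.
Σ(broken) = 2×353 + 12×D + 7×479 = 4059 + 12D
Σ(formed) = 8×823 + 12×473 = 12260
ΔH = Σ(broken) − Σ(formed) = (4059 + 12D) − (12260) = −8201 + 12D
Setting this equal to −3125 kJ gives 12D = 5076, so D = 423 kJ/mol.

D(C-H) ≈ 423 kJ/mol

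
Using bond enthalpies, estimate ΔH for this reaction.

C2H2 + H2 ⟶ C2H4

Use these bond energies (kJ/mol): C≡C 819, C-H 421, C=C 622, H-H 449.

Bonds broken (reactants):
  C≡C: 1 × 819 = 819
  C-H: 2 × 421 = 842
  H-H: 1 × 449 = 449
  Σ(broken) = 2110 kJ
Bonds formed (products):
  C-H: 4 × 421 = 1684
  C=C: 1 × 622 = 622
  Σ(formed) = 2306 kJ
ΔH = Σ(broken) − Σ(formed) = 2110 − 2306 = −196 kJ

ΔH ≈ −196 kJ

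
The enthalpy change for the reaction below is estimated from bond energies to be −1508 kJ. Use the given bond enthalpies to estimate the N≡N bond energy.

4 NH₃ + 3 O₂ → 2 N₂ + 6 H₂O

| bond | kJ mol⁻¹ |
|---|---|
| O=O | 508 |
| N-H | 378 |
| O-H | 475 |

D(N≡N) ≈ 934 kJ/mol

Let D be the N≡N bond energy.
Σ(broken) = 12×378 + 3×508 = 6060
Σ(formed) = 2×D + 12×475 = 5700 + 2D
ΔH = Σ(broken) − Σ(formed) = (6060) − (5700 + 2D) = +360 − 2D
Setting this equal to −1508 kJ gives 2D = 1868, so D = 934 kJ/mol.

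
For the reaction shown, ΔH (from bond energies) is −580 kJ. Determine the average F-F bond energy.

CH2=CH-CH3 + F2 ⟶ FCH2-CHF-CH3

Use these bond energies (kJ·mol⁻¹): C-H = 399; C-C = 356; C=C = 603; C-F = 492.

Let D be the F-F bond energy.
Σ(broken) = 1×356 + 6×399 + 1×603 + 1×D = 3353 + D
Σ(formed) = 2×356 + 2×492 + 6×399 = 4090
ΔH = Σ(broken) − Σ(formed) = (3353 + D) − (4090) = −737 + D
Setting this equal to −580 kJ gives D = 157 kJ/mol.

D(F-F) ≈ 157 kJ/mol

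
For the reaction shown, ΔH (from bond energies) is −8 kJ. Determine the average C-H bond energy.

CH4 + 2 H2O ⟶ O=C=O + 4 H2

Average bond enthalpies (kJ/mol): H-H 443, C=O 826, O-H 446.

Let D be the C-H bond energy.
Σ(broken) = 4×D + 4×446 = 1784 + 4D
Σ(formed) = 2×826 + 4×443 = 3424
ΔH = Σ(broken) − Σ(formed) = (1784 + 4D) − (3424) = −1640 + 4D
Setting this equal to −8 kJ gives 4D = 1632, so D = 408 kJ/mol.

D(C-H) ≈ 408 kJ/mol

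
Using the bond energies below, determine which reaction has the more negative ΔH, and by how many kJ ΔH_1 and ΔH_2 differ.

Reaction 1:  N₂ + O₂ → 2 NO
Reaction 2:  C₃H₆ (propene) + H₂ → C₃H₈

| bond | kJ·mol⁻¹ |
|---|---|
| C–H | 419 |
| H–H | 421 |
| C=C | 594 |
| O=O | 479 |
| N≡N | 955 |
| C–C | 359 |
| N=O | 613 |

Reaction 2, by 390 kJ

Reaction 1:
  Bonds broken (reactants):
    N≡N: 1 × 955 = 955
    O=O: 1 × 479 = 479
    Σ(broken) = 1434 kJ
  Bonds formed (products):
    N=O: 2 × 613 = 1226
    Σ(formed) = 1226 kJ
  ΔH_1 = 1434 − 1226 = +208 kJ
Reaction 2:
  Bonds broken (reactants):
    C–C: 1 × 359 = 359
    C–H: 6 × 419 = 2514
    C=C: 1 × 594 = 594
    H–H: 1 × 421 = 421
    Σ(broken) = 3888 kJ
  Bonds formed (products):
    C–C: 2 × 359 = 718
    C–H: 8 × 419 = 3352
    Σ(formed) = 4070 kJ
  ΔH_2 = 3888 − 4070 = −182 kJ
ΔH_1 − ΔH_2 = +390 kJ, so reaction 2 has the more negative ΔH; |ΔH_1 − ΔH_2| = 390 kJ.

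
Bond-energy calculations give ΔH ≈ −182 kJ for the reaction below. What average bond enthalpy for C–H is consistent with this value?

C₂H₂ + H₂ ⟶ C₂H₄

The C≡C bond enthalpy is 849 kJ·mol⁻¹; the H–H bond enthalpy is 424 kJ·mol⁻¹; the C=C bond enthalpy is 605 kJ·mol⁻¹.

Let D be the C–H bond energy.
Σ(broken) = 1×849 + 2×D + 1×424 = 1273 + 2D
Σ(formed) = 4×D + 1×605 = 605 + 4D
ΔH = Σ(broken) − Σ(formed) = (1273 + 2D) − (605 + 4D) = +668 − 2D
Setting this equal to −182 kJ gives 2D = 850, so D = 425 kJ/mol.

D(C–H) ≈ 425 kJ/mol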